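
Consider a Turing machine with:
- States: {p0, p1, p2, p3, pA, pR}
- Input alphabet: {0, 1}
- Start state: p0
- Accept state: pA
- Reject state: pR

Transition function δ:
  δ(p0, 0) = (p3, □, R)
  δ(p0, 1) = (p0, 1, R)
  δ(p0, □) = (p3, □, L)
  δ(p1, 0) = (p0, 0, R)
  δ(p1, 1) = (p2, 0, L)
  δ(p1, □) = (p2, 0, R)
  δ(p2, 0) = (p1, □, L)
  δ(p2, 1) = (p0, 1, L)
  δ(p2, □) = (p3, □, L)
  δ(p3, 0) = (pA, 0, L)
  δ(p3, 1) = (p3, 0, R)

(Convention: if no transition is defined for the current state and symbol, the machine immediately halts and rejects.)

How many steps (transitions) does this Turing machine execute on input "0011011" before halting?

Execution trace:
Initial: [p0]0011011
Step 1: δ(p0, 0) = (p3, □, R) → □[p3]011011
Step 2: δ(p3, 0) = (pA, 0, L) → [pA]□011011

The machine reaches the accept state pA and halts.

The machine executed 2 steps before halting.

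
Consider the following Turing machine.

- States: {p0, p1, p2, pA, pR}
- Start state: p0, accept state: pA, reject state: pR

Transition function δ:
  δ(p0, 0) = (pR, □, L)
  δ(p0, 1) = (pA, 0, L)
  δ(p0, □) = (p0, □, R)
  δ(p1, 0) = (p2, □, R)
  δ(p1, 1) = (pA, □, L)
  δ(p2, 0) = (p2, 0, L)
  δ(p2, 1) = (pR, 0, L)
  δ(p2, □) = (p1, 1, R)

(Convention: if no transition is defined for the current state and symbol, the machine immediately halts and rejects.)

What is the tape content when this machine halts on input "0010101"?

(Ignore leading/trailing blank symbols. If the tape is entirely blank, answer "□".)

Execution trace:
Initial: [p0]0010101
Step 1: δ(p0, 0) = (pR, □, L) → [pR]□□010101

The machine reaches the reject state pR and halts.

Final tape (ignoring leading/trailing blanks): 010101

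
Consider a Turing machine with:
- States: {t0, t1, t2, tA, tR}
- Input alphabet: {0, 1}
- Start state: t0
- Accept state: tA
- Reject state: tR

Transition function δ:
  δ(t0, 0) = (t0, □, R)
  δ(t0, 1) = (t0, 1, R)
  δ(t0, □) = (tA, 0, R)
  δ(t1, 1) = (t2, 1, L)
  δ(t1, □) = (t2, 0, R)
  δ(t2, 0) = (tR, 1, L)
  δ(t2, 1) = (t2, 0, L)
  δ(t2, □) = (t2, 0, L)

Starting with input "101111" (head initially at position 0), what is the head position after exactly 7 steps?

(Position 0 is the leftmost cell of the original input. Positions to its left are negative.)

Execution trace (head position shown):
Step 0: [t0]101111  (head at position 0)
Step 1: move right → 1[t0]01111  (head at position 1)
Step 2: move right → 1□[t0]1111  (head at position 2)
Step 3: move right → 1□1[t0]111  (head at position 3)
Step 4: move right → 1□11[t0]11  (head at position 4)
Step 5: move right → 1□111[t0]1  (head at position 5)
Step 6: move right → 1□1111[t0]□  (head at position 6)
Step 7: move right → 1□11110[tA]□  (head at position 7)

After 7 steps, the head is at position 7.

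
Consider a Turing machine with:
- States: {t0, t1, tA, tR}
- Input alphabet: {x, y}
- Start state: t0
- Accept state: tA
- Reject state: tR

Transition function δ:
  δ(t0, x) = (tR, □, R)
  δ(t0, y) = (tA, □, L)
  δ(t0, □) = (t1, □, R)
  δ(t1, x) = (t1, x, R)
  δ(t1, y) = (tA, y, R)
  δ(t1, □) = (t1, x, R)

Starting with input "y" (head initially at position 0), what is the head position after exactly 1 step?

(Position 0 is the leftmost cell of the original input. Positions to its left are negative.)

Execution trace (head position shown):
Step 0: [t0]y  (head at position 0)
Step 1: move left → [tA]□□  (head at position -1)

After 1 step, the head is at position -1.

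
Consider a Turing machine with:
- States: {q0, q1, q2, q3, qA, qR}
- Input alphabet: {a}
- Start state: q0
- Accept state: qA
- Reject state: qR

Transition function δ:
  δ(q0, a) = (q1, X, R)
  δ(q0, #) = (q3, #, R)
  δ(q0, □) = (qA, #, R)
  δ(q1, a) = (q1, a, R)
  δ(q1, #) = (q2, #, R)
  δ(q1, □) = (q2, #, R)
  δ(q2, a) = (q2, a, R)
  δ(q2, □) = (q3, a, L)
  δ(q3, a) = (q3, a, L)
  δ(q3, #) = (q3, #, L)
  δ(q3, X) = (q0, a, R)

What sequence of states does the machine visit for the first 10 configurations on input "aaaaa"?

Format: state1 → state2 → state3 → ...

Execution trace:
Initial: [q0]aaaaa
Step 1: δ(q0, a) = (q1, X, R) → X[q1]aaaa
Step 2: δ(q1, a) = (q1, a, R) → Xa[q1]aaa
Step 3: δ(q1, a) = (q1, a, R) → Xaa[q1]aa
Step 4: δ(q1, a) = (q1, a, R) → Xaaa[q1]a
Step 5: δ(q1, a) = (q1, a, R) → Xaaaa[q1]□
Step 6: δ(q1, □) = (q2, #, R) → Xaaaa#[q2]□
Step 7: δ(q2, □) = (q3, a, L) → Xaaaa[q3]#a
Step 8: δ(q3, #) = (q3, #, L) → Xaaa[q3]a#a
Step 9: δ(q3, a) = (q3, a, L) → Xaa[q3]aa#a

State sequence: q0 → q1 → q1 → q1 → q1 → q1 → q2 → q3 → q3 → q3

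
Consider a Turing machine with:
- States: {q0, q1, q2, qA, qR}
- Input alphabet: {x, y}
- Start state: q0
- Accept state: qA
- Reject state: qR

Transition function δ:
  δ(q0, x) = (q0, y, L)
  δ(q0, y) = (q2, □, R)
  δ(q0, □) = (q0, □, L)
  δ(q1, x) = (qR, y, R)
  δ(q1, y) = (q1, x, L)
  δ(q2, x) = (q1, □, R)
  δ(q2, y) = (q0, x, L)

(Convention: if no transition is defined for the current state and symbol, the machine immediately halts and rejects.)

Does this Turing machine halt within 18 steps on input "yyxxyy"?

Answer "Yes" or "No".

Execution trace:
Initial: [q0]yyxxyy
Step 1: δ(q0, y) = (q2, □, R) → □[q2]yxxyy
Step 2: δ(q2, y) = (q0, x, L) → [q0]□xxxyy
Step 3: δ(q0, □) = (q0, □, L) → [q0]□□xxxyy
Step 4: δ(q0, □) = (q0, □, L) → [q0]□□□xxxyy
Step 5: δ(q0, □) = (q0, □, L) → [q0]□□□□xxxyy
Step 6: δ(q0, □) = (q0, □, L) → [q0]□□□□□xxxyy
Step 7: δ(q0, □) = (q0, □, L) → [q0]□□□□□□xxxyy
Step 8: δ(q0, □) = (q0, □, L) → [q0]□□□□□□□xxxyy
Step 9: δ(q0, □) = (q0, □, L) → [q0]□□□□□□□□xxxyy
Step 10: δ(q0, □) = (q0, □, L) → [q0]□□□□□□□□□xxxyy
Step 11: δ(q0, □) = (q0, □, L) → [q0]□□□□□□□□□□xxxyy
Step 12: δ(q0, □) = (q0, □, L) → [q0]□□□□□□□□□□□xxxyy
Step 13: δ(q0, □) = (q0, □, L) → [q0]□□□□□□□□□□□□xxxyy
Step 14: δ(q0, □) = (q0, □, L) → [q0]□□□□□□□□□□□□□xxxyy
Step 15: δ(q0, □) = (q0, □, L) → [q0]□□□□□□□□□□□□□□xxxyy
Step 16: δ(q0, □) = (q0, □, L) → [q0]□□□□□□□□□□□□□□□xxxyy
Step 17: δ(q0, □) = (q0, □, L) → [q0]□□□□□□□□□□□□□□□□xxxyy
Step 18: δ(q0, □) = (q0, □, L) → [q0]□□□□□□□□□□□□□□□□□xxxyy

The machine has not reached a halting state after 18 steps.
The machine did not halt within the 18-step bound.

Answer: No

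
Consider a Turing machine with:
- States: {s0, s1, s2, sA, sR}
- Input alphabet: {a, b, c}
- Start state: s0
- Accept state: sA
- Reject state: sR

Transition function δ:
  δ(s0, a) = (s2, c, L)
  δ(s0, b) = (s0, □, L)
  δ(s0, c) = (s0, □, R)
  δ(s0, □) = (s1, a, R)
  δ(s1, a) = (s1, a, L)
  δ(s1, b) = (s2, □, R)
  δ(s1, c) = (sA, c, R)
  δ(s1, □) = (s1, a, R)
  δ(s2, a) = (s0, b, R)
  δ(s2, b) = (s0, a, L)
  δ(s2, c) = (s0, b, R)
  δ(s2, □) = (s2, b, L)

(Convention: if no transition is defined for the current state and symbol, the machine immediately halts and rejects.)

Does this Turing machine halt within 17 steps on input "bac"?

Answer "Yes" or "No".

Execution trace:
Initial: [s0]bac
Step 1: δ(s0, b) = (s0, □, L) → [s0]□□ac
Step 2: δ(s0, □) = (s1, a, R) → a[s1]□ac
Step 3: δ(s1, □) = (s1, a, R) → aa[s1]ac
Step 4: δ(s1, a) = (s1, a, L) → a[s1]aac
Step 5: δ(s1, a) = (s1, a, L) → [s1]aaac
Step 6: δ(s1, a) = (s1, a, L) → [s1]□aaac
Step 7: δ(s1, □) = (s1, a, R) → a[s1]aaac
Step 8: δ(s1, a) = (s1, a, L) → [s1]aaaac
Step 9: δ(s1, a) = (s1, a, L) → [s1]□aaaac
Step 10: δ(s1, □) = (s1, a, R) → a[s1]aaaac
Step 11: δ(s1, a) = (s1, a, L) → [s1]aaaaac
Step 12: δ(s1, a) = (s1, a, L) → [s1]□aaaaac
Step 13: δ(s1, □) = (s1, a, R) → a[s1]aaaaac
Step 14: δ(s1, a) = (s1, a, L) → [s1]aaaaaac
Step 15: δ(s1, a) = (s1, a, L) → [s1]□aaaaaac
Step 16: δ(s1, □) = (s1, a, R) → a[s1]aaaaaac
Step 17: δ(s1, a) = (s1, a, L) → [s1]aaaaaaac

The machine has not reached a halting state after 17 steps.
The machine did not halt within the 17-step bound.

Answer: No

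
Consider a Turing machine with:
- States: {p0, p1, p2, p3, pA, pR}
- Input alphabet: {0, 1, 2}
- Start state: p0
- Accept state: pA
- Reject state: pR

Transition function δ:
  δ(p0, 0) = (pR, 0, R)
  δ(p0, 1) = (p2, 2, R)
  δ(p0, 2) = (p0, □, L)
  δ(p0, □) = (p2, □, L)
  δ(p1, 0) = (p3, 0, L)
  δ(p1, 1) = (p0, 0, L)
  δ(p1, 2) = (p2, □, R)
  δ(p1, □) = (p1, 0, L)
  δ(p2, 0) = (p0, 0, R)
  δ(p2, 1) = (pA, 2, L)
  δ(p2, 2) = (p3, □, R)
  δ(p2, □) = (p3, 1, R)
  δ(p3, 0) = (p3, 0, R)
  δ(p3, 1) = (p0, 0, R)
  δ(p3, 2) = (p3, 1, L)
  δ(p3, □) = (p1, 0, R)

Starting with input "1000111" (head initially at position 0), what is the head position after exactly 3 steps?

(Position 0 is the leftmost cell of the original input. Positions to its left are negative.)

Execution trace (head position shown):
Step 0: [p0]1000111  (head at position 0)
Step 1: move right → 2[p2]000111  (head at position 1)
Step 2: move right → 20[p0]00111  (head at position 2)
Step 3: move right → 200[pR]0111  (head at position 3)

After 3 steps, the head is at position 3.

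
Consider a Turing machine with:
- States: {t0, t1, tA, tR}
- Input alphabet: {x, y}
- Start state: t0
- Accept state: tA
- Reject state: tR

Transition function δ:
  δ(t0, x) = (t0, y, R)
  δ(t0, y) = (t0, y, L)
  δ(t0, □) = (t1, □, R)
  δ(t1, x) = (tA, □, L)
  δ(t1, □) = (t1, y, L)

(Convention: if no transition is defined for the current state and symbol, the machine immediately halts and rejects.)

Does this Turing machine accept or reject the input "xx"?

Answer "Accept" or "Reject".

Execution trace:
Initial: [t0]xx
Step 1: δ(t0, x) = (t0, y, R) → y[t0]x
Step 2: δ(t0, x) = (t0, y, R) → yy[t0]□
Step 3: δ(t0, □) = (t1, □, R) → yy□[t1]□
Step 4: δ(t1, □) = (t1, y, L) → yy[t1]□y
Step 5: δ(t1, □) = (t1, y, L) → y[t1]yyy

No transition is defined for δ(t1, y). By convention the machine halts and rejects.

Answer: Reject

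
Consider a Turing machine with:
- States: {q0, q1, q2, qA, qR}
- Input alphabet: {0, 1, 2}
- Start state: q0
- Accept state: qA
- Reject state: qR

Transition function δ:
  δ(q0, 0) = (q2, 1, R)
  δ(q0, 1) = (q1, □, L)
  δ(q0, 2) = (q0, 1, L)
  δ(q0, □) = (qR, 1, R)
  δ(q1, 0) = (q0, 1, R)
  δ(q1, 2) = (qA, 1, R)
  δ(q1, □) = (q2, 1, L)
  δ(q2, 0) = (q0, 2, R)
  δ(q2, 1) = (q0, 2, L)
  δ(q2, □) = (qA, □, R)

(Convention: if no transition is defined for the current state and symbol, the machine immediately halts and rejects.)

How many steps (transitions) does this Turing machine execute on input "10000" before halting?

Execution trace:
Initial: [q0]10000
Step 1: δ(q0, 1) = (q1, □, L) → [q1]□□0000
Step 2: δ(q1, □) = (q2, 1, L) → [q2]□1□0000
Step 3: δ(q2, □) = (qA, □, R) → □[qA]1□0000

The machine reaches the accept state qA and halts.

The machine executed 3 steps before halting.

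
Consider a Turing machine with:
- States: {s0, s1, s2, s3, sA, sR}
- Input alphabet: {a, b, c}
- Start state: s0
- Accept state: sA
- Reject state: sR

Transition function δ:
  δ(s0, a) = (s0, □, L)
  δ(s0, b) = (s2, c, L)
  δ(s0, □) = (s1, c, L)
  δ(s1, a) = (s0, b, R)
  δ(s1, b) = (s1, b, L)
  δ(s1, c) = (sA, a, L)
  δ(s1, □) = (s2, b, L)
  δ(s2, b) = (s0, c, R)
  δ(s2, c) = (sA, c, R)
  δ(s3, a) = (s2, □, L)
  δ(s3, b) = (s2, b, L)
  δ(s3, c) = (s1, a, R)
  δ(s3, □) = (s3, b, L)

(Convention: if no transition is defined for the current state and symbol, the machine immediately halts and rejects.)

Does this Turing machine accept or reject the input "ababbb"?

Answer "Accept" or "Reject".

Execution trace:
Initial: [s0]ababbb
Step 1: δ(s0, a) = (s0, □, L) → [s0]□□babbb
Step 2: δ(s0, □) = (s1, c, L) → [s1]□c□babbb
Step 3: δ(s1, □) = (s2, b, L) → [s2]□bc□babbb

No transition is defined for δ(s2, □). By convention the machine halts and rejects.

Answer: Reject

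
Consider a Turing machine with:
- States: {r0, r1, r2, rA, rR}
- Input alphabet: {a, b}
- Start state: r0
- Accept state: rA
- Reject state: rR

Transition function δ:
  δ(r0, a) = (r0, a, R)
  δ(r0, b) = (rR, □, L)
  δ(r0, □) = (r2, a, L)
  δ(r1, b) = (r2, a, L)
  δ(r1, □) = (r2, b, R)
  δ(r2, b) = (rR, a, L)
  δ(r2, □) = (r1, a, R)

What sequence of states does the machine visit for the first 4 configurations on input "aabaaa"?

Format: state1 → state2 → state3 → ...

Execution trace:
Initial: [r0]aabaaa
Step 1: δ(r0, a) = (r0, a, R) → a[r0]abaaa
Step 2: δ(r0, a) = (r0, a, R) → aa[r0]baaa
Step 3: δ(r0, b) = (rR, □, L) → a[rR]a□aaa

The machine reaches the reject state rR and halts.

State sequence: r0 → r0 → r0 → rR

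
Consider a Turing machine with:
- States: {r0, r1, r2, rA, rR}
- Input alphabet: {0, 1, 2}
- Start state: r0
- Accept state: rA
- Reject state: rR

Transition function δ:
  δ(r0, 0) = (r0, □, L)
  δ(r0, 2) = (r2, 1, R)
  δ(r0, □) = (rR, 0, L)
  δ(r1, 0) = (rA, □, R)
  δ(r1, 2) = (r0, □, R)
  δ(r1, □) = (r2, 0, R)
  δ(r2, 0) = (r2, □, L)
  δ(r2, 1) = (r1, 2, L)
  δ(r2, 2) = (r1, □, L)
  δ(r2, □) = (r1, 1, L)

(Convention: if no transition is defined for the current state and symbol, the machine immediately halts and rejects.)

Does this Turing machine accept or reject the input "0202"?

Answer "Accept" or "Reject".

Execution trace:
Initial: [r0]0202
Step 1: δ(r0, 0) = (r0, □, L) → [r0]□□202
Step 2: δ(r0, □) = (rR, 0, L) → [rR]□0□202

The machine reaches the reject state rR and halts.

Answer: Reject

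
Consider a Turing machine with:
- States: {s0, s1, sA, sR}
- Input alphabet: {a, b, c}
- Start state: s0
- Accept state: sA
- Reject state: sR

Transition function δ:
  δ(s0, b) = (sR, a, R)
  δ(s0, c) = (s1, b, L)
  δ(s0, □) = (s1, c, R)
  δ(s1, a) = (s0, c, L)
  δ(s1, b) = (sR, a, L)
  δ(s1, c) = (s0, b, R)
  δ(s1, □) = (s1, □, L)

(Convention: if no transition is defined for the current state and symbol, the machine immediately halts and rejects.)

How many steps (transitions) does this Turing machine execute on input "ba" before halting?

Execution trace:
Initial: [s0]ba
Step 1: δ(s0, b) = (sR, a, R) → a[sR]a

The machine reaches the reject state sR and halts.

The machine executed 1 step before halting.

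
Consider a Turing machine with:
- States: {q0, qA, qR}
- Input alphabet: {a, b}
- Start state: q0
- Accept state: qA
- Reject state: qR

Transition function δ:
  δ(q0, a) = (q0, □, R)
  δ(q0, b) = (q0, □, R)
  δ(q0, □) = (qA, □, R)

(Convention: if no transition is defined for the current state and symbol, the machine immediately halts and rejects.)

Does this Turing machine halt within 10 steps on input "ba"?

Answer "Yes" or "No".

Execution trace:
Initial: [q0]ba
Step 1: δ(q0, b) = (q0, □, R) → □[q0]a
Step 2: δ(q0, a) = (q0, □, R) → □□[q0]□
Step 3: δ(q0, □) = (qA, □, R) → □□□[qA]□

The machine reaches the accept state qA and halts.
The machine halted after 3 steps (within the 10-step bound).

Answer: Yes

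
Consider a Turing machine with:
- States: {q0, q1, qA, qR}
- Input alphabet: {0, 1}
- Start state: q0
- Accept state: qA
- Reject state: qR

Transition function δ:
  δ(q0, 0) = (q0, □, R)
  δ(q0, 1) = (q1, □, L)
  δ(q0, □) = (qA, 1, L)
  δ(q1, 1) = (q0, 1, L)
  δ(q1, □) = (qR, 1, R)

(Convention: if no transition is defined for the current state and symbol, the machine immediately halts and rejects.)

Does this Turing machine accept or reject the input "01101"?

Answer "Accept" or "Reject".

Execution trace:
Initial: [q0]01101
Step 1: δ(q0, 0) = (q0, □, R) → □[q0]1101
Step 2: δ(q0, 1) = (q1, □, L) → [q1]□□101
Step 3: δ(q1, □) = (qR, 1, R) → 1[qR]□101

The machine reaches the reject state qR and halts.

Answer: Reject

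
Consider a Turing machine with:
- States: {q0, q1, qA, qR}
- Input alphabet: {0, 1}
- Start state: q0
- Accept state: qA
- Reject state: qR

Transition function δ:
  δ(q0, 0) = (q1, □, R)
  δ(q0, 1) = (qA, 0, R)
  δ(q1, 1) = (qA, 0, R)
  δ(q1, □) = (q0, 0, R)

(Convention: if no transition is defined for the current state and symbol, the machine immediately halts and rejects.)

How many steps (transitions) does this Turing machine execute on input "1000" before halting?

Execution trace:
Initial: [q0]1000
Step 1: δ(q0, 1) = (qA, 0, R) → 0[qA]000

The machine reaches the accept state qA and halts.

The machine executed 1 step before halting.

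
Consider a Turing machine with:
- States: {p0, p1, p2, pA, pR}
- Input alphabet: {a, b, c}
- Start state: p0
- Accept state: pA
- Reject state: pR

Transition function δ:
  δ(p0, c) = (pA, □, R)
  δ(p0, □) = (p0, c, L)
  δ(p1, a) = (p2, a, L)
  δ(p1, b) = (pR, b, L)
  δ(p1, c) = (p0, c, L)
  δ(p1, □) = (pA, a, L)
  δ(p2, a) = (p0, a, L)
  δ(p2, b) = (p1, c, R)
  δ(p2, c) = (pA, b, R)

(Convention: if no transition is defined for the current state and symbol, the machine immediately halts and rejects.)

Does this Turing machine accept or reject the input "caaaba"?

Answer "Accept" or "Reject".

Execution trace:
Initial: [p0]caaaba
Step 1: δ(p0, c) = (pA, □, R) → □[pA]aaaba

The machine reaches the accept state pA and halts.

Answer: Accept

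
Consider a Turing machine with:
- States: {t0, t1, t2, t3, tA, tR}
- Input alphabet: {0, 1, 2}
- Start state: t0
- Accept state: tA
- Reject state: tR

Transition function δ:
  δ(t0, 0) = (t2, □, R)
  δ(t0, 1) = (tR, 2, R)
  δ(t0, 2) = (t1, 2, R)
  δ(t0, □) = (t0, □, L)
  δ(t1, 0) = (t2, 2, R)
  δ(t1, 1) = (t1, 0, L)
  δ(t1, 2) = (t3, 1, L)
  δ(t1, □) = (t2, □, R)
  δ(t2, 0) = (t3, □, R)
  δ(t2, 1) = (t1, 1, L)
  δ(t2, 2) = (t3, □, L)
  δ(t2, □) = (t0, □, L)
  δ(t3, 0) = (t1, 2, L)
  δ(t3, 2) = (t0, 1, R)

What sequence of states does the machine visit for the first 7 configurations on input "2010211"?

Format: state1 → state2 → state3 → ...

Execution trace:
Initial: [t0]2010211
Step 1: δ(t0, 2) = (t1, 2, R) → 2[t1]010211
Step 2: δ(t1, 0) = (t2, 2, R) → 22[t2]10211
Step 3: δ(t2, 1) = (t1, 1, L) → 2[t1]210211
Step 4: δ(t1, 2) = (t3, 1, L) → [t3]2110211
Step 5: δ(t3, 2) = (t0, 1, R) → 1[t0]110211
Step 6: δ(t0, 1) = (tR, 2, R) → 12[tR]10211

The machine reaches the reject state tR and halts.

State sequence: t0 → t1 → t2 → t1 → t3 → t0 → tR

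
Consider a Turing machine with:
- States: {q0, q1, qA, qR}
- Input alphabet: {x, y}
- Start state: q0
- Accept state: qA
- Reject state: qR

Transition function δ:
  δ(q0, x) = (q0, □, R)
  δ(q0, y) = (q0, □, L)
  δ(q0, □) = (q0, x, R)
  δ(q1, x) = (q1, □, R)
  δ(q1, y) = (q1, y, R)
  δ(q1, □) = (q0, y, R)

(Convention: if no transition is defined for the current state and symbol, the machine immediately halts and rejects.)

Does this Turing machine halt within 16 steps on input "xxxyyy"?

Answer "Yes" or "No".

Execution trace:
Initial: [q0]xxxyyy
Step 1: δ(q0, x) = (q0, □, R) → □[q0]xxyyy
Step 2: δ(q0, x) = (q0, □, R) → □□[q0]xyyy
Step 3: δ(q0, x) = (q0, □, R) → □□□[q0]yyy
Step 4: δ(q0, y) = (q0, □, L) → □□[q0]□□yy
Step 5: δ(q0, □) = (q0, x, R) → □□x[q0]□yy
Step 6: δ(q0, □) = (q0, x, R) → □□xx[q0]yy
Step 7: δ(q0, y) = (q0, □, L) → □□x[q0]x□y
Step 8: δ(q0, x) = (q0, □, R) → □□x□[q0]□y
Step 9: δ(q0, □) = (q0, x, R) → □□x□x[q0]y
Step 10: δ(q0, y) = (q0, □, L) → □□x□[q0]x□
Step 11: δ(q0, x) = (q0, □, R) → □□x□□[q0]□
Step 12: δ(q0, □) = (q0, x, R) → □□x□□x[q0]□
Step 13: δ(q0, □) = (q0, x, R) → □□x□□xx[q0]□
Step 14: δ(q0, □) = (q0, x, R) → □□x□□xxx[q0]□
Step 15: δ(q0, □) = (q0, x, R) → □□x□□xxxx[q0]□
Step 16: δ(q0, □) = (q0, x, R) → □□x□□xxxxx[q0]□

The machine has not reached a halting state after 16 steps.
The machine did not halt within the 16-step bound.

Answer: No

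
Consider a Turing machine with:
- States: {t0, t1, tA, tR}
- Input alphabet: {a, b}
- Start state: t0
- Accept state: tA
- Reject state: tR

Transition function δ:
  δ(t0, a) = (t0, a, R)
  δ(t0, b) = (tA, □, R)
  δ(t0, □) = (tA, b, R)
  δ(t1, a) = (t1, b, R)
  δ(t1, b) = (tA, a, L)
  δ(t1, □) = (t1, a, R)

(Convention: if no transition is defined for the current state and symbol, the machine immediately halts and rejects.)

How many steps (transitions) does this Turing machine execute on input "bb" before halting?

Execution trace:
Initial: [t0]bb
Step 1: δ(t0, b) = (tA, □, R) → □[tA]b

The machine reaches the accept state tA and halts.

The machine executed 1 step before halting.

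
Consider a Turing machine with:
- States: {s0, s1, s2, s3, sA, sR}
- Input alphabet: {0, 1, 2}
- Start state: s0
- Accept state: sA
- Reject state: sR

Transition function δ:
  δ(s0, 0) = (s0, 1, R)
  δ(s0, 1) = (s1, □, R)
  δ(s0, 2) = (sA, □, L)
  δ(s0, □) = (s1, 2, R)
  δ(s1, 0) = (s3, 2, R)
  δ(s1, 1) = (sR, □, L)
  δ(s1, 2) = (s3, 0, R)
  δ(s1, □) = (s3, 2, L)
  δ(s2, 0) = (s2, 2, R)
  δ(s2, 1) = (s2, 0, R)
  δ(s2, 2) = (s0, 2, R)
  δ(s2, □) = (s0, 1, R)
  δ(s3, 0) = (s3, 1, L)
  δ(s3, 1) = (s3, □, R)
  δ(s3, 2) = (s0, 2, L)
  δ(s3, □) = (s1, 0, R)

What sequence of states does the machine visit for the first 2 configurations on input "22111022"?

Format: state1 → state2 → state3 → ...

Execution trace:
Initial: [s0]22111022
Step 1: δ(s0, 2) = (sA, □, L) → [sA]□□2111022

The machine reaches the accept state sA and halts.

State sequence: s0 → sA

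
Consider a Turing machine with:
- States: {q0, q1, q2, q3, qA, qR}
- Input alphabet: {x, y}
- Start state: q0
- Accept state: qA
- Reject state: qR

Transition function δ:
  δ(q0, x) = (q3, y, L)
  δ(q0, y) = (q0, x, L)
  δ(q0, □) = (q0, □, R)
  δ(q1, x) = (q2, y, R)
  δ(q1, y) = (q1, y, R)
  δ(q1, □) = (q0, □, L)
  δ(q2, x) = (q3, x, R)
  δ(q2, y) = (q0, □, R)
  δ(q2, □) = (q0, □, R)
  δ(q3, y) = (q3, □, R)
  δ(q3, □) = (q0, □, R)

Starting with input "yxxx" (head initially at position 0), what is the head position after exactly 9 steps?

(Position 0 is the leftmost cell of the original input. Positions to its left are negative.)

Execution trace (head position shown):
Step 0: [q0]yxxx  (head at position 0)
Step 1: move left → [q0]□xxxx  (head at position -1)
Step 2: move right → □[q0]xxxx  (head at position 0)
Step 3: move left → [q3]□yxxx  (head at position -1)
Step 4: move right → □[q0]yxxx  (head at position 0)
Step 5: move left → [q0]□xxxx  (head at position -1)
Step 6: move right → □[q0]xxxx  (head at position 0)
Step 7: move left → [q3]□yxxx  (head at position -1)
Step 8: move right → □[q0]yxxx  (head at position 0)
Step 9: move left → [q0]□xxxx  (head at position -1)

After 9 steps, the head is at position -1.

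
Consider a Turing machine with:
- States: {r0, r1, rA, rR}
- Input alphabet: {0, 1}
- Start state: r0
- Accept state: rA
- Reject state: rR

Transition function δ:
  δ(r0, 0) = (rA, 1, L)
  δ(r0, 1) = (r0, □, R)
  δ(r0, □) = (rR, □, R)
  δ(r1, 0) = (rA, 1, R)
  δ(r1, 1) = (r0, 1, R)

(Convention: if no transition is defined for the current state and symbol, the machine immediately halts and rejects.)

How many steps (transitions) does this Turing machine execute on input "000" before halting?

Execution trace:
Initial: [r0]000
Step 1: δ(r0, 0) = (rA, 1, L) → [rA]□100

The machine reaches the accept state rA and halts.

The machine executed 1 step before halting.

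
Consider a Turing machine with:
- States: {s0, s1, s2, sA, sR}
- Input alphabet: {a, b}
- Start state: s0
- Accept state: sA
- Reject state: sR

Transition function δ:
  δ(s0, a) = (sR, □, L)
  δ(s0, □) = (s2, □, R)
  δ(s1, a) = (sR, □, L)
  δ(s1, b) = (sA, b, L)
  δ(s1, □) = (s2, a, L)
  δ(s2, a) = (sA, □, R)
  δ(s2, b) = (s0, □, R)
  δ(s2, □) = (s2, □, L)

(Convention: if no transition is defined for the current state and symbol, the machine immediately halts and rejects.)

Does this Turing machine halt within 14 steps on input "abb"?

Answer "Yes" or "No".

Execution trace:
Initial: [s0]abb
Step 1: δ(s0, a) = (sR, □, L) → [sR]□□bb

The machine reaches the reject state sR and halts.
The machine halted after 1 step (within the 14-step bound).

Answer: Yes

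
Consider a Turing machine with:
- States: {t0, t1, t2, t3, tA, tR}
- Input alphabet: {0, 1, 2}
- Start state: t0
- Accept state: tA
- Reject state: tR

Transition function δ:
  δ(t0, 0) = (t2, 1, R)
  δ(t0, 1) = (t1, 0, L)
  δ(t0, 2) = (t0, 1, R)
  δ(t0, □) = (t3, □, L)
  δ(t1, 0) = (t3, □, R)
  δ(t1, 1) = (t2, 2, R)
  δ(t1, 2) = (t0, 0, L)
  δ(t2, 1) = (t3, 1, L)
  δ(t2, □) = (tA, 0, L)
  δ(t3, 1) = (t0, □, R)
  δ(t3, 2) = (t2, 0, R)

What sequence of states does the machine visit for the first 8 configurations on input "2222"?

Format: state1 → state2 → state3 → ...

Execution trace:
Initial: [t0]2222
Step 1: δ(t0, 2) = (t0, 1, R) → 1[t0]222
Step 2: δ(t0, 2) = (t0, 1, R) → 11[t0]22
Step 3: δ(t0, 2) = (t0, 1, R) → 111[t0]2
Step 4: δ(t0, 2) = (t0, 1, R) → 1111[t0]□
Step 5: δ(t0, □) = (t3, □, L) → 111[t3]1□
Step 6: δ(t3, 1) = (t0, □, R) → 111□[t0]□
Step 7: δ(t0, □) = (t3, □, L) → 111[t3]□□

No transition is defined for δ(t3, □). By convention the machine halts and rejects.

State sequence: t0 → t0 → t0 → t0 → t0 → t3 → t0 → t3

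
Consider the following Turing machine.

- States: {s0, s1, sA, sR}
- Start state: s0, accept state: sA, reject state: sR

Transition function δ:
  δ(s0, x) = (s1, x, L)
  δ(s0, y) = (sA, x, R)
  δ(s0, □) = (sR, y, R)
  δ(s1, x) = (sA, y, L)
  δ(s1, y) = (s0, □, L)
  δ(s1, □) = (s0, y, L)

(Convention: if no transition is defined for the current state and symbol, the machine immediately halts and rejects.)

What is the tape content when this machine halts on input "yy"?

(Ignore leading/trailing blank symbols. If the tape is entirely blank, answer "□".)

Execution trace:
Initial: [s0]yy
Step 1: δ(s0, y) = (sA, x, R) → x[sA]y

The machine reaches the accept state sA and halts.

Final tape (ignoring leading/trailing blanks): xy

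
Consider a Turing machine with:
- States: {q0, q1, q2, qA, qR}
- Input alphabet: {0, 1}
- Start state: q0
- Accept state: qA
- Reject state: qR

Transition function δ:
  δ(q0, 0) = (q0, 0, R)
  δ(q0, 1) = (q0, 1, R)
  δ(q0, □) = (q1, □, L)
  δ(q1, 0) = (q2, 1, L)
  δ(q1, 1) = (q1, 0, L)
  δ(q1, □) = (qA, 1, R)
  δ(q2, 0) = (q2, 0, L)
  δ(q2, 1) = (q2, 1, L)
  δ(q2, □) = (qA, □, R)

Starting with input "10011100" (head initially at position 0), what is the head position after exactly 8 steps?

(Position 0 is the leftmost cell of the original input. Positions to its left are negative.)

Execution trace (head position shown):
Step 0: [q0]10011100  (head at position 0)
Step 1: move right → 1[q0]0011100  (head at position 1)
Step 2: move right → 10[q0]011100  (head at position 2)
Step 3: move right → 100[q0]11100  (head at position 3)
Step 4: move right → 1001[q0]1100  (head at position 4)
Step 5: move right → 10011[q0]100  (head at position 5)
Step 6: move right → 100111[q0]00  (head at position 6)
Step 7: move right → 1001110[q0]0  (head at position 7)
Step 8: move right → 10011100[q0]□  (head at position 8)

After 8 steps, the head is at position 8.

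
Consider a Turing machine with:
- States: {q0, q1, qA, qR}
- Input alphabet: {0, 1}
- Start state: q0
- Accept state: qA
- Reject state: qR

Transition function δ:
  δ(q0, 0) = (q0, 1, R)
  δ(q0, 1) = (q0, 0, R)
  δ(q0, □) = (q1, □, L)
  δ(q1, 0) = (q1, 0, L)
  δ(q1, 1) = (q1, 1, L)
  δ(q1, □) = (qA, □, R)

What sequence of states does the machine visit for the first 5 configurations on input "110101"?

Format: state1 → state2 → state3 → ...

Execution trace:
Initial: [q0]110101
Step 1: δ(q0, 1) = (q0, 0, R) → 0[q0]10101
Step 2: δ(q0, 1) = (q0, 0, R) → 00[q0]0101
Step 3: δ(q0, 0) = (q0, 1, R) → 001[q0]101
Step 4: δ(q0, 1) = (q0, 0, R) → 0010[q0]01

State sequence: q0 → q0 → q0 → q0 → q0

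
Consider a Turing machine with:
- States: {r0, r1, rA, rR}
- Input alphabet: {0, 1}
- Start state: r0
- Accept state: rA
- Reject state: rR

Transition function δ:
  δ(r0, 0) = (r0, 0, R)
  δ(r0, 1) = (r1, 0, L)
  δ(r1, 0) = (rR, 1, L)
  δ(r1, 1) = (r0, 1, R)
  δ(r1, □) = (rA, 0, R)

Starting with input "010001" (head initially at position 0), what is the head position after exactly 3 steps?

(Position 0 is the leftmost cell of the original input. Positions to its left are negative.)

Execution trace (head position shown):
Step 0: [r0]010001  (head at position 0)
Step 1: move right → 0[r0]10001  (head at position 1)
Step 2: move left → [r1]000001  (head at position 0)
Step 3: move left → [rR]□100001  (head at position -1)

After 3 steps, the head is at position -1.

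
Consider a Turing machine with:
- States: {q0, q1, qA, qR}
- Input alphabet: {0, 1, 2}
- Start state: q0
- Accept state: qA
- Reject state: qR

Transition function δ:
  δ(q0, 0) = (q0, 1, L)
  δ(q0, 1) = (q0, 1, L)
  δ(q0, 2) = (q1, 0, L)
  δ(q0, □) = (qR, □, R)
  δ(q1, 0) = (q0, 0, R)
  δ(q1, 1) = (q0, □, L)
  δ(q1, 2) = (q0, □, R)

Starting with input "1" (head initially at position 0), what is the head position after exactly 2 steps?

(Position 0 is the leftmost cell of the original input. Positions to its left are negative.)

Execution trace (head position shown):
Step 0: [q0]1  (head at position 0)
Step 1: move left → [q0]□1  (head at position -1)
Step 2: move right → □[qR]1  (head at position 0)

After 2 steps, the head is at position 0.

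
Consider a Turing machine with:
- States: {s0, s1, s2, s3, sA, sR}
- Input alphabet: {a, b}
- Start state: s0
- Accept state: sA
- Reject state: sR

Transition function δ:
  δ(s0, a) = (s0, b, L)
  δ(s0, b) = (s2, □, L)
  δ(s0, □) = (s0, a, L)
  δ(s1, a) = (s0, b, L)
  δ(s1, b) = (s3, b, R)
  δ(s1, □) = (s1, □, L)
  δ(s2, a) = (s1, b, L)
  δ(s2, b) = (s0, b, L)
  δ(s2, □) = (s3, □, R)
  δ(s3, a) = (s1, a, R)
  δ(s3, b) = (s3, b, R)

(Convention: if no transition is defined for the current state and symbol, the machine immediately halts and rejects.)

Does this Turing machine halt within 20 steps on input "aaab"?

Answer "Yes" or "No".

Execution trace:
Initial: [s0]aaab
Step 1: δ(s0, a) = (s0, b, L) → [s0]□baab
Step 2: δ(s0, □) = (s0, a, L) → [s0]□abaab
Step 3: δ(s0, □) = (s0, a, L) → [s0]□aabaab
Step 4: δ(s0, □) = (s0, a, L) → [s0]□aaabaab
Step 5: δ(s0, □) = (s0, a, L) → [s0]□aaaabaab
Step 6: δ(s0, □) = (s0, a, L) → [s0]□aaaaabaab
Step 7: δ(s0, □) = (s0, a, L) → [s0]□aaaaaabaab
Step 8: δ(s0, □) = (s0, a, L) → [s0]□aaaaaaabaab
Step 9: δ(s0, □) = (s0, a, L) → [s0]□aaaaaaaabaab
Step 10: δ(s0, □) = (s0, a, L) → [s0]□aaaaaaaaabaab
Step 11: δ(s0, □) = (s0, a, L) → [s0]□aaaaaaaaaabaab
Step 12: δ(s0, □) = (s0, a, L) → [s0]□aaaaaaaaaaabaab
Step 13: δ(s0, □) = (s0, a, L) → [s0]□aaaaaaaaaaaabaab
Step 14: δ(s0, □) = (s0, a, L) → [s0]□aaaaaaaaaaaaabaab
Step 15: δ(s0, □) = (s0, a, L) → [s0]□aaaaaaaaaaaaaabaab
Step 16: δ(s0, □) = (s0, a, L) → [s0]□aaaaaaaaaaaaaaabaab
Step 17: δ(s0, □) = (s0, a, L) → [s0]□aaaaaaaaaaaaaaaabaab
Step 18: δ(s0, □) = (s0, a, L) → [s0]□aaaaaaaaaaaaaaaaabaab
Step 19: δ(s0, □) = (s0, a, L) → [s0]□aaaaaaaaaaaaaaaaaabaab
Step 20: δ(s0, □) = (s0, a, L) → [s0]□aaaaaaaaaaaaaaaaaaabaab

The machine has not reached a halting state after 20 steps.
The machine did not halt within the 20-step bound.

Answer: No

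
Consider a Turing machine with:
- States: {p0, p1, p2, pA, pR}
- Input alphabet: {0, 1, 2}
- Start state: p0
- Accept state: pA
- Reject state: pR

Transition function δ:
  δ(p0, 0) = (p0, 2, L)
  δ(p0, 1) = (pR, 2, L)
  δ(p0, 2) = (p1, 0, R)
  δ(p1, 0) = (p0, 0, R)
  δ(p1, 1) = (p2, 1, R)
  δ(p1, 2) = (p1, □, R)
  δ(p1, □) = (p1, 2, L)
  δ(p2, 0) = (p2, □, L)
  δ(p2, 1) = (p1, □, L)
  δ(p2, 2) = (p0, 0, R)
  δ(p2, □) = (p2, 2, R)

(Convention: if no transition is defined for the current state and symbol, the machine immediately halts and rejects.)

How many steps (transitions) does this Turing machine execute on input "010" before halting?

Execution trace:
Initial: [p0]010
Step 1: δ(p0, 0) = (p0, 2, L) → [p0]□210

No transition is defined for δ(p0, □). By convention the machine halts and rejects.

The machine executed 1 step before halting.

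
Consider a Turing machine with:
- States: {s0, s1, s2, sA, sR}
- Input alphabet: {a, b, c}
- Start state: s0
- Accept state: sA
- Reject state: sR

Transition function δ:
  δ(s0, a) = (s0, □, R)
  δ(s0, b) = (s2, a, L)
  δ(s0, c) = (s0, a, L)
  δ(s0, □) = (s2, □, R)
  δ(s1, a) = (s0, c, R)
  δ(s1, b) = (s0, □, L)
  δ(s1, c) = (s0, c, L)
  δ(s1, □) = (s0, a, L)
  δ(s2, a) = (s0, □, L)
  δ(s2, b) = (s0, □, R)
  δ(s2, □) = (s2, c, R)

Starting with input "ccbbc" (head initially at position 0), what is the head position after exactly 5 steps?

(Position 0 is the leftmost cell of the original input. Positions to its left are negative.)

Execution trace (head position shown):
Step 0: [s0]ccbbc  (head at position 0)
Step 1: move left → [s0]□acbbc  (head at position -1)
Step 2: move right → □[s2]acbbc  (head at position 0)
Step 3: move left → [s0]□□cbbc  (head at position -1)
Step 4: move right → □[s2]□cbbc  (head at position 0)
Step 5: move right → □c[s2]cbbc  (head at position 1)

After 5 steps, the head is at position 1.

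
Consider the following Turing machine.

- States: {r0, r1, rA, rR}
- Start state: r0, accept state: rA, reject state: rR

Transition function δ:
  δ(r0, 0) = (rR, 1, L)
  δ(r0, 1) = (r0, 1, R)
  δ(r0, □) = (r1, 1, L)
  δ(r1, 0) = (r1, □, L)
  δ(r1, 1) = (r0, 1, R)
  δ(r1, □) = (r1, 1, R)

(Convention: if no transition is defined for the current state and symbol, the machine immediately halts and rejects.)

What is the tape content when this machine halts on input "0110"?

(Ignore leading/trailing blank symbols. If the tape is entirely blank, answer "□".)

Execution trace:
Initial: [r0]0110
Step 1: δ(r0, 0) = (rR, 1, L) → [rR]□1110

The machine reaches the reject state rR and halts.

Final tape (ignoring leading/trailing blanks): 1110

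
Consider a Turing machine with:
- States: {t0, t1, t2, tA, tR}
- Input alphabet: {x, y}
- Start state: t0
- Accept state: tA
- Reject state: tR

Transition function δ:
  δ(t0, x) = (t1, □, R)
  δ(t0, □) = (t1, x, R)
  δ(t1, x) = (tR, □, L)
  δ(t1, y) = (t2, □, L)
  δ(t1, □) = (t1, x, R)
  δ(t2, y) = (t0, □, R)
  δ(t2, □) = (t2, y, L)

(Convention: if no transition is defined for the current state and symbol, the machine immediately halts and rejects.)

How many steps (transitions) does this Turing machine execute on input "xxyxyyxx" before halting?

Execution trace:
Initial: [t0]xxyxyyxx
Step 1: δ(t0, x) = (t1, □, R) → □[t1]xyxyyxx
Step 2: δ(t1, x) = (tR, □, L) → [tR]□□yxyyxx

The machine reaches the reject state tR and halts.

The machine executed 2 steps before halting.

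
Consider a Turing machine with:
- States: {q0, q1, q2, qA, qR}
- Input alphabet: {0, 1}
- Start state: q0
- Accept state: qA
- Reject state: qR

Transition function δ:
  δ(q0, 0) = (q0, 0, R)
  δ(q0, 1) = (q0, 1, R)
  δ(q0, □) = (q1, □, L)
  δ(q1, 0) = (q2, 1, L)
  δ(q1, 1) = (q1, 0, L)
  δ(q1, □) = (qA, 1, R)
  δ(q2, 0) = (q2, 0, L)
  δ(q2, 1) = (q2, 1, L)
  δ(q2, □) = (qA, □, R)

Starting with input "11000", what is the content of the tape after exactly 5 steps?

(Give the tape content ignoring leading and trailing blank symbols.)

Execution trace:
Initial: [q0]11000
Step 1: δ(q0, 1) = (q0, 1, R) → 1[q0]1000
Step 2: δ(q0, 1) = (q0, 1, R) → 11[q0]000
Step 3: δ(q0, 0) = (q0, 0, R) → 110[q0]00
Step 4: δ(q0, 0) = (q0, 0, R) → 1100[q0]0
Step 5: δ(q0, 0) = (q0, 0, R) → 11000[q0]□

After 5 steps, the tape (ignoring leading/trailing blanks) is: 11000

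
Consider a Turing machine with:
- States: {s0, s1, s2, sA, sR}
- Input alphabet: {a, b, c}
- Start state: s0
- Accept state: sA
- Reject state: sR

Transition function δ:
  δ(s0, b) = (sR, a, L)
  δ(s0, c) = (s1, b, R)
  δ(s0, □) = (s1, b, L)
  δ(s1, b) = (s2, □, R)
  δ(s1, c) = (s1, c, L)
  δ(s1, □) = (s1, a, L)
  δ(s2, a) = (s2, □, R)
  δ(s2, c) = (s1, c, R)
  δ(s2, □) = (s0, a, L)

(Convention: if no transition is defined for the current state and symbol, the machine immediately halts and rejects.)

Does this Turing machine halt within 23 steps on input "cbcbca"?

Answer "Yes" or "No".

Execution trace:
Initial: [s0]cbcbca
Step 1: δ(s0, c) = (s1, b, R) → b[s1]bcbca
Step 2: δ(s1, b) = (s2, □, R) → b□[s2]cbca
Step 3: δ(s2, c) = (s1, c, R) → b□c[s1]bca
Step 4: δ(s1, b) = (s2, □, R) → b□c□[s2]ca
Step 5: δ(s2, c) = (s1, c, R) → b□c□c[s1]a

No transition is defined for δ(s1, a). By convention the machine halts and rejects.
The machine halted after 5 steps (within the 23-step bound).

Answer: Yes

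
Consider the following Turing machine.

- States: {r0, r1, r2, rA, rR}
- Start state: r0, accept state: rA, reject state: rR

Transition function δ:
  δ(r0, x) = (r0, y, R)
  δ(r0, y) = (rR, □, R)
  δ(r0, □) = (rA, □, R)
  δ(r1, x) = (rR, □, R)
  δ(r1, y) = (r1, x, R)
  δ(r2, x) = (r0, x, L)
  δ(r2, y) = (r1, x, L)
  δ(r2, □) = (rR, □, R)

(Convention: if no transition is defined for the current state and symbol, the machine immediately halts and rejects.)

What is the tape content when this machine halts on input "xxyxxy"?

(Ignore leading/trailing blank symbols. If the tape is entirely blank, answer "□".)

Execution trace:
Initial: [r0]xxyxxy
Step 1: δ(r0, x) = (r0, y, R) → y[r0]xyxxy
Step 2: δ(r0, x) = (r0, y, R) → yy[r0]yxxy
Step 3: δ(r0, y) = (rR, □, R) → yy□[rR]xxy

The machine reaches the reject state rR and halts.

Final tape (ignoring leading/trailing blanks): yy□xxy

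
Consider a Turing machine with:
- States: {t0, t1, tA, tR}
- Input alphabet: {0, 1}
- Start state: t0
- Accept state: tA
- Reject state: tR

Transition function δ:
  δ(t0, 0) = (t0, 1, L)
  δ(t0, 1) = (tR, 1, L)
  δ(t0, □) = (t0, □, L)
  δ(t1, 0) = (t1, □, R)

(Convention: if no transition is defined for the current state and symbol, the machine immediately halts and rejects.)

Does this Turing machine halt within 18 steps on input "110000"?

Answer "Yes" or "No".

Execution trace:
Initial: [t0]110000
Step 1: δ(t0, 1) = (tR, 1, L) → [tR]□110000

The machine reaches the reject state tR and halts.
The machine halted after 1 step (within the 18-step bound).

Answer: Yes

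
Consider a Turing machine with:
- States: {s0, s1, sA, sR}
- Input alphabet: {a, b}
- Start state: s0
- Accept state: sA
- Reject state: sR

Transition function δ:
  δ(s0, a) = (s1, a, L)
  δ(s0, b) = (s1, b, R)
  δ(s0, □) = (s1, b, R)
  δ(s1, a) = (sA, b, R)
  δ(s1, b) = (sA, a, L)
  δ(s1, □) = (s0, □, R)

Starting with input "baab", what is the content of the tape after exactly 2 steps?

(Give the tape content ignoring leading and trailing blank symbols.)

Execution trace:
Initial: [s0]baab
Step 1: δ(s0, b) = (s1, b, R) → b[s1]aab
Step 2: δ(s1, a) = (sA, b, R) → bb[sA]ab

The machine reaches the accept state sA and halts.

After 2 steps, the tape (ignoring leading/trailing blanks) is: bbab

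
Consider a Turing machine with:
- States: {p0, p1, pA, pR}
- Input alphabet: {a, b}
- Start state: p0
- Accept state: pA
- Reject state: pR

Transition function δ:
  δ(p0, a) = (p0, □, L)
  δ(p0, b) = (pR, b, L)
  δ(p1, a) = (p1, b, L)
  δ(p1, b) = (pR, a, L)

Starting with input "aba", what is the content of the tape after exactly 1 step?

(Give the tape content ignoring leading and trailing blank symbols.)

Execution trace:
Initial: [p0]aba
Step 1: δ(p0, a) = (p0, □, L) → [p0]□□ba

No transition is defined for δ(p0, □). By convention the machine halts and rejects.

After 1 step, the tape (ignoring leading/trailing blanks) is: ba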